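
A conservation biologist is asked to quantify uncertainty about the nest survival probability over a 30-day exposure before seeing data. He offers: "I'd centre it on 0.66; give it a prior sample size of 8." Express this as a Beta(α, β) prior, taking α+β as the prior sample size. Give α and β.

α = 5.28, β = 2.72

Under the effective-sample-size interpretation, Beta(α, β) has prior mean α/(α+β) and prior sample size α+β.
So α+β = 8 and α/(α+β) = 0.66, giving α = 0.66·8 = 5.28 and β = 8 − 5.28 = 2.72.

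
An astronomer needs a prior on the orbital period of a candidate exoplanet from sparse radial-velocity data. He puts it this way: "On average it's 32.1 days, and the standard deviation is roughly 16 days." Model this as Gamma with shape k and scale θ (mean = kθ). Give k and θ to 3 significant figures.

For Gamma(k, scale θ): mean = kθ, variance = kθ², so CV = 1/√k.
CV = SD/mean = 16/32.1 = 0.4984, hence k = 1/CV² = 4.03.
Then θ = mean/k = 32.1/4.03 = 7.98.

k ≈ 4.03, θ ≈ 7.98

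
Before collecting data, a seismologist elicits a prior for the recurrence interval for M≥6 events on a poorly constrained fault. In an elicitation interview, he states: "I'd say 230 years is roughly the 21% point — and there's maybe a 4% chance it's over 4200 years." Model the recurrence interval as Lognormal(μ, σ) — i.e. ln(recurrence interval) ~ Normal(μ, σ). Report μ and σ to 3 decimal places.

μ ≈ 6.354, σ ≈ 1.136

If T ~ Lognormal(μ,σ) then ln T ~ Normal(μ,σ), so the p-quantile of ln T is μ + z_p·σ.
ln(230) = 5.438 and ln(4200) = 8.343; z_{0.21} = -0.8064, z_{0.96} = 1.751.
σ = (8.343 − 5.438)/(1.751 − (-0.8064)) = 1.136.
μ = 5.438 − (-0.8064)·1.136 = 6.354.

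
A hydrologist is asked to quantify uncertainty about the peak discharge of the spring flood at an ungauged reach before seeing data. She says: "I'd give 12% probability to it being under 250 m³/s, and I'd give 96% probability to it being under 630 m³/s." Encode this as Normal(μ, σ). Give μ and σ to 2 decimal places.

μ = 402.61, σ = 129.88

For Normal(μ,σ), the p-quantile is μ + z_p·σ. Here z_{0.12} = -1.175, z_{0.96} = 1.751.
So 250 = μ − 1.175σ and 630 = μ + 1.751σ.
Subtracting: σ = (630 − 250)/(1.751 − (-1.175)) = 129.88.
Then μ = 250 − (-1.175)·129.88 = 402.61.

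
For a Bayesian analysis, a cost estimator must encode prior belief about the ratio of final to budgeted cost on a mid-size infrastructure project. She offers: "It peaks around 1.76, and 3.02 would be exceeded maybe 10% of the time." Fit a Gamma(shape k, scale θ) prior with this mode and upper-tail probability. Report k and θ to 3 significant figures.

Gamma(k,θ) with k>1 has mode (k−1)θ, so θ = 1.76/(k−1).
Need P(X < 3.02) = 0.9 with θ tied to k this way. Start at k = 2, θ = 1.76: P(X<3.02) ≈ 0.512.
Too low — raise k to concentrate. Iterating converges to k ≈ 7.5.
Then θ = 1.76/(7.5−1) ≈ 0.271.

k ≈ 7.5, θ ≈ 0.271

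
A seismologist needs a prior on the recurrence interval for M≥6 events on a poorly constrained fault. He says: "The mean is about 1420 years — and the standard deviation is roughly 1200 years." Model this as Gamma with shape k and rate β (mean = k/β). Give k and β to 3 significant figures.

k ≈ 1.4, β ≈ 0.000986

For Gamma(k, rate β): mean = k/β, variance = k/β², so CV = 1/√k.
CV = SD/mean = 1200/1420 = 0.8451, hence k = 1/CV² = 1.4.
Then β = k/mean = 1.4/1420 = 0.000986.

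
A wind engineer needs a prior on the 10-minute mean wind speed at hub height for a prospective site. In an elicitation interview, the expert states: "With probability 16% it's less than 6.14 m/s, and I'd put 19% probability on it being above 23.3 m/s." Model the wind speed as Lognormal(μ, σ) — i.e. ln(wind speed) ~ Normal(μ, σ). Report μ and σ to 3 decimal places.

μ ≈ 2.523, σ ≈ 0.712

If T ~ Lognormal(μ,σ) then ln T ~ Normal(μ,σ), so the p-quantile of ln T is μ + z_p·σ.
ln(6.14) = 1.815 and ln(23.3) = 3.148; z_{0.16} = -0.9945, z_{0.81} = 0.8779.
σ = (3.148 − 1.815)/(0.8779 − (-0.9945)) = 0.712.
μ = 1.815 − (-0.9945)·0.712 = 2.523.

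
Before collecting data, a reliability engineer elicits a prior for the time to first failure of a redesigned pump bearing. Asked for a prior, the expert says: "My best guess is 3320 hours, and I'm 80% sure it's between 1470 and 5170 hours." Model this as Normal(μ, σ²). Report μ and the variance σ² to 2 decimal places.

μ = 3320.00, σ² = 2083873.18

A symmetric 80% interval runs μ ± z·σ with z = 1.282.
Half-width = 1850, so σ = 1850/1.282 = 1443.563 and σ² = 2083873.18.
μ is the stated best guess, 3320.00.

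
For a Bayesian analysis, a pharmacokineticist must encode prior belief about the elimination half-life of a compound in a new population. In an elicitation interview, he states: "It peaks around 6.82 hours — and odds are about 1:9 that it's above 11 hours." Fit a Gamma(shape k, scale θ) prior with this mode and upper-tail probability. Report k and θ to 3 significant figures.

Gamma(k,θ) with k>1 has mode (k−1)θ, so θ = 6.82/(k−1).
Need P(X < 11) = 0.9 with θ tied to k this way. Start at k = 2, θ = 6.82: P(X<11) ≈ 0.479.
Too low — raise k to concentrate. Iterating converges to k ≈ 9.23.
Then θ = 6.82/(9.23−1) ≈ 0.829.

k ≈ 9.23, θ ≈ 0.829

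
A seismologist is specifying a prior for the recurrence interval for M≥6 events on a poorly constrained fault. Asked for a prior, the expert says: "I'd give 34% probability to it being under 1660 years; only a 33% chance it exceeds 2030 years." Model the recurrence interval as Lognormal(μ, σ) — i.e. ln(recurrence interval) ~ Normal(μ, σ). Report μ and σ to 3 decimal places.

If T ~ Lognormal(μ,σ) then ln T ~ Normal(μ,σ), so the p-quantile of ln T is μ + z_p·σ.
ln(1660) = 7.415 and ln(2030) = 7.616; z_{0.34} = -0.4125, z_{0.67} = 0.4399.
σ = (7.616 − 7.415)/(0.4399 − (-0.4125)) = 0.236.
μ = 7.415 − (-0.4125)·0.236 = 7.512.

μ ≈ 7.512, σ ≈ 0.236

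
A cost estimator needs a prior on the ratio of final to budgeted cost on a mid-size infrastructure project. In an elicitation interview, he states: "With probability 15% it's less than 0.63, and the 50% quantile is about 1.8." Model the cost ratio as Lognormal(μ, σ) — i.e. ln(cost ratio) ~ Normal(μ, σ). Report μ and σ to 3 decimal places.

If T ~ Lognormal(μ,σ) then ln T ~ Normal(μ,σ), so the p-quantile of ln T is μ + z_p·σ.
ln(0.63) = -0.462 and ln(1.8) = 0.5878; z_{0.15} = -1.036, z_{0.5} = 0.
σ = (0.5878 − -0.462)/(0 − (-1.036)) = 1.013.
μ = -0.462 − (-1.036)·1.013 = 0.588.

μ ≈ 0.588, σ ≈ 1.013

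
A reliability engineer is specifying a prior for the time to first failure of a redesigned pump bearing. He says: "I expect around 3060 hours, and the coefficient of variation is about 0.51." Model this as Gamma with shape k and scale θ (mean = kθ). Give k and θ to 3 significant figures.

k ≈ 3.84, θ ≈ 796

For Gamma(k, scale θ): mean = kθ, variance = kθ², so CV = 1/√k.
CV = 0.51, hence k = 1/CV² = 3.84.
Then θ = mean/k = 3060/3.84 = 796.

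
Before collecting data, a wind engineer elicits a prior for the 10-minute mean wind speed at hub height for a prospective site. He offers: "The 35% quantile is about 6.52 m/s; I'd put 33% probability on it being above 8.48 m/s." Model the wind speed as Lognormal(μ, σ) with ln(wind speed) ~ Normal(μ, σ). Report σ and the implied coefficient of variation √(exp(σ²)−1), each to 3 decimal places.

If T ~ Lognormal(μ,σ) then ln T ~ Normal(μ,σ), so the p-quantile of ln T is μ + z_p·σ.
ln(6.52) = 1.875 and ln(8.48) = 2.138; z_{0.35} = -0.3853, z_{0.67} = 0.4399.
σ = (2.138 − 1.875)/(0.4399 − (-0.3853)) = 0.318.
μ = 1.875 − (-0.3853)·0.318 = 1.998.
CV = √(exp(σ²)−1) = √(exp(0.1014)−1) = 0.327.

σ ≈ 0.318, CV ≈ 0.327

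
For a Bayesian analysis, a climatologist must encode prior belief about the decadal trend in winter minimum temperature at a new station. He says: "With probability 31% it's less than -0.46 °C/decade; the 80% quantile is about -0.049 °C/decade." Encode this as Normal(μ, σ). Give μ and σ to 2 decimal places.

For Normal(μ,σ), the p-quantile is μ + z_p·σ. Here z_{0.31} = -0.4959, z_{0.8} = 0.8416.
So -0.46 = μ − 0.4959σ and -0.049 = μ + 0.8416σ.
Subtracting: σ = (-0.049 − -0.46)/(0.8416 − (-0.4959)) = 0.31.
Then μ = -0.46 − (-0.4959)·0.31 = -0.31.

μ = -0.31, σ = 0.31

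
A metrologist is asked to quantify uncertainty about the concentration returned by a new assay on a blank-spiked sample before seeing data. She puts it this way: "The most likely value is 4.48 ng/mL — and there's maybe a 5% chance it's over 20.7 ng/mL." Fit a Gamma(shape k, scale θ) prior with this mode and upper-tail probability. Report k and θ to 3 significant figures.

Gamma(k,θ) with k>1 has mode (k−1)θ, so θ = 4.48/(k−1).
Need P(X < 20.7) = 0.95 with θ tied to k this way. Start at k = 2, θ = 4.48: P(X<20.7) ≈ 0.945.
Too low — raise k to concentrate. Iterating converges to k ≈ 2.04.
Then θ = 4.48/(2.04−1) ≈ 4.3.

k ≈ 2.04, θ ≈ 4.3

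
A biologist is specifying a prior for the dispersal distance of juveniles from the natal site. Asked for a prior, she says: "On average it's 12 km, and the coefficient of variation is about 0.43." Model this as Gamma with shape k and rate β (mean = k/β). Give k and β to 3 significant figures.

For Gamma(k, rate β): mean = k/β, variance = k/β², so CV = 1/√k.
CV = 0.43, hence k = 1/CV² = 5.41.
Then β = k/mean = 5.41/12 = 0.451.

k ≈ 5.41, β ≈ 0.451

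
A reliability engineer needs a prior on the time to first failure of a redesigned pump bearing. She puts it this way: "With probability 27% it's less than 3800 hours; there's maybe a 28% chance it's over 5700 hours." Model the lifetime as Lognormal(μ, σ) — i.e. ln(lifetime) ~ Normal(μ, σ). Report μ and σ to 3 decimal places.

μ ≈ 8.451, σ ≈ 0.339

If T ~ Lognormal(μ,σ) then ln T ~ Normal(μ,σ), so the p-quantile of ln T is μ + z_p·σ.
ln(3800) = 8.243 and ln(5700) = 8.648; z_{0.27} = -0.6128, z_{0.72} = 0.5828.
σ = (8.648 − 8.243)/(0.5828 − (-0.6128)) = 0.339.
μ = 8.243 − (-0.6128)·0.339 = 8.451.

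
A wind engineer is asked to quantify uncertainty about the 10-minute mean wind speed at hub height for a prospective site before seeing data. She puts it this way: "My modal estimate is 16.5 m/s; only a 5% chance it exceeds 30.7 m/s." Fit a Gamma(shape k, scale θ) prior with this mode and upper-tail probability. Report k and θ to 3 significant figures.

k ≈ 8.22, θ ≈ 2.29

Gamma(k,θ) with k>1 has mode (k−1)θ, so θ = 16.5/(k−1).
Need P(X < 30.7) = 0.95 with θ tied to k this way. Start at k = 2, θ = 16.5: P(X<30.7) ≈ 0.555.
Too low — raise k to concentrate. Iterating converges to k ≈ 8.22.
Then θ = 16.5/(8.22−1) ≈ 2.29.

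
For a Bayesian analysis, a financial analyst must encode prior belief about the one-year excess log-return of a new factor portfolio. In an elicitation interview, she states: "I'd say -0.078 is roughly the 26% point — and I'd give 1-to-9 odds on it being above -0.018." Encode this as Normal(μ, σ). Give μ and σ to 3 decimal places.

μ = -0.058, σ = 0.031

The p-quantile of Normal(μ,σ) is μ + z_p·σ, with z_{0.26} = -0.6433 and z_{0.9} = 1.282.
Eliminate σ: μ = (z₂·x₁ − z₁·x₂)/(z₂ − z₁) = (1.282·-0.078 − (-0.6433)·-0.018)/1.925 = -0.058.
Then σ = (x₂ − x₁)/(z₂ − z₁) = (-0.018 − -0.078)/1.925 = 0.031.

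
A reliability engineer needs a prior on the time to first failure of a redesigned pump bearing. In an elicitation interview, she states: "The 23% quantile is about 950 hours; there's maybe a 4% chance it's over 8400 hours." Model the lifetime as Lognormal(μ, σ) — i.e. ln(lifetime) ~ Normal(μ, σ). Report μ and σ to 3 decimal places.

If T ~ Lognormal(μ,σ) then ln T ~ Normal(μ,σ), so the p-quantile of ln T is μ + z_p·σ.
ln(950) = 6.856 and ln(8400) = 9.036; z_{0.23} = -0.7388, z_{0.96} = 1.751.
σ = (9.036 − 6.856)/(1.751 − (-0.7388)) = 0.875.
μ = 6.856 − (-0.7388)·0.875 = 7.503.

μ ≈ 7.503, σ ≈ 0.875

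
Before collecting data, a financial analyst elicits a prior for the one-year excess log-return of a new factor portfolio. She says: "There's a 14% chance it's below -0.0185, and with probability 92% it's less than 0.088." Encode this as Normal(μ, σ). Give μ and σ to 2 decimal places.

μ = 0.03, σ = 0.04

For Normal(μ,σ), the p-quantile is μ + z_p·σ. Here z_{0.14} = -1.08, z_{0.92} = 1.405.
So -0.0185 = μ − 1.08σ and 0.088 = μ + 1.405σ.
Subtracting: σ = (0.088 − -0.0185)/(1.405 − (-1.08)) = 0.04.
Then μ = -0.0185 − (-1.08)·0.04 = 0.03.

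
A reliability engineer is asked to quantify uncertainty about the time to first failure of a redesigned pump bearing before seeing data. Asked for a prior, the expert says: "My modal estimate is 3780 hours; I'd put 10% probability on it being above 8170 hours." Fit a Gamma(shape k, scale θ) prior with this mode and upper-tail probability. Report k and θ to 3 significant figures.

Gamma(k,θ) with k>1 has mode (k−1)θ, so θ = 3780/(k−1).
Need P(X < 8170) = 0.9 with θ tied to k this way. Start at k = 2, θ = 3780: P(X<8170) ≈ 0.636.
Too low — raise k to concentrate. Iterating converges to k ≈ 4.24.
Then θ = 3780/(4.24−1) ≈ 1170.

k ≈ 4.24, θ ≈ 1170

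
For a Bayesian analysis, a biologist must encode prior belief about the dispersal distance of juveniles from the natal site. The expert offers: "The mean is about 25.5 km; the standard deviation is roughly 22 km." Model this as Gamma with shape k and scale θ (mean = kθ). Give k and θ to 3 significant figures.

k ≈ 1.34, θ ≈ 19

For Gamma(k, scale θ): mean = kθ, variance = kθ², so CV = 1/√k.
CV = SD/mean = 22/25.5 = 0.8627, hence k = 1/CV² = 1.34.
Then θ = mean/k = 25.5/1.34 = 19.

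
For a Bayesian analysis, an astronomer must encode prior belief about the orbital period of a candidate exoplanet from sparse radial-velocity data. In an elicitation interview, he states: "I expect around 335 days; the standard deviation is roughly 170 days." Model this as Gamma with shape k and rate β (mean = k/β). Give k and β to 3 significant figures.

k ≈ 3.88, β ≈ 0.0116

For Gamma(k, rate β): mean = k/β, variance = k/β², so CV = 1/√k.
CV = SD/mean = 170/335 = 0.5075, hence k = 1/CV² = 3.88.
Then β = k/mean = 3.88/335 = 0.0116.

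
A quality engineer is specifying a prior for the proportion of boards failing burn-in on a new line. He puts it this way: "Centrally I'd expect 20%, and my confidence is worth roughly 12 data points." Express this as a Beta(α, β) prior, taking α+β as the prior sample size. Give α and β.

α = 2.4, β = 9.6

Under the effective-sample-size interpretation, Beta(α, β) has prior mean α/(α+β) and prior sample size α+β.
So α+β = 12 and α/(α+β) = 0.2, giving α = 0.2·12 = 2.4 and β = 12 − 2.4 = 9.6.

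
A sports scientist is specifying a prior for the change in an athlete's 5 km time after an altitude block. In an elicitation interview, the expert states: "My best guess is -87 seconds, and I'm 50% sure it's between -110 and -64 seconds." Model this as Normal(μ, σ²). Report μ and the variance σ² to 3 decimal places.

μ = -87.000, σ² = 1162.800

A symmetric 50% interval runs μ ± z·σ with z = 0.6745.
Half-width = 23, so σ = 23/0.6745 = 34.0999 and σ² = 1162.800.
μ is the stated best guess, -87.000.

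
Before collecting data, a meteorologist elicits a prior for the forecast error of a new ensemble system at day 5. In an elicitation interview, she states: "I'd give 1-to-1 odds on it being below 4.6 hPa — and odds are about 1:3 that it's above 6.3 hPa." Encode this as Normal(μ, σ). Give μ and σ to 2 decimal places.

The p-quantile of Normal(μ,σ) is μ + z_p·σ, with z_{0.5} = 0 and z_{0.75} = 0.6745.
Eliminate σ: μ = (z₂·x₁ − z₁·x₂)/(z₂ − z₁) = (0.6745·4.6 − (0)·6.3)/0.6745 = 4.60.
Then σ = (x₂ − x₁)/(z₂ − z₁) = (6.3 − 4.6)/0.6745 = 2.52.

μ = 4.60, σ = 2.52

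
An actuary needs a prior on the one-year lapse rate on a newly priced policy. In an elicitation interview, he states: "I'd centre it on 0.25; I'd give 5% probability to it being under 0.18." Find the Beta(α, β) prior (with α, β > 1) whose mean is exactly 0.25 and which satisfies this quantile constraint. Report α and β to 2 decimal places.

α ≈ 23.48, β ≈ 70.43

With mean 0.25 fixed, write α = 0.25s, β = 0.75s where s = α+β.
Need P(θ < 0.18) = 0.05 under Beta(0.25s, 0.75s). Normal approximation: (q−m)/√(m(1−m)/s) ≈ z_{0.05} = -1.64, so s ≈ 0.25·0.75·(-1.64)²/(0.18−0.25)² = 103.5.
At s = 103.5: P(θ<0.18) ≈ 0.042. Adjusting to match 0.05 gives s ≈ 93.90.
So α = 0.25·93.90 ≈ 23.48, β = 0.75·93.90 ≈ 70.43.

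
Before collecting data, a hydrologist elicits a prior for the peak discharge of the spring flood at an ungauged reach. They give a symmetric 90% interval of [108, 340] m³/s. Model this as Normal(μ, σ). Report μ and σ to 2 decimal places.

A symmetric 90% interval runs μ ± z·σ with z = 1.645.
Half-width = 116, so σ = 116/1.645 = 70.52.
μ is the interval midpoint, 224.00.

μ = 224.00, σ = 70.52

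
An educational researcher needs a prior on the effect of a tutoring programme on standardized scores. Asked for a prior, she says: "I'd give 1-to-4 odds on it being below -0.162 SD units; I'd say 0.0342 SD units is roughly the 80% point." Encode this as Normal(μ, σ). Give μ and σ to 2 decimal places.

The p-quantile of Normal(μ,σ) is μ + z_p·σ, with z_{0.2} = -0.8416 and z_{0.8} = 0.8416.
Eliminate σ: μ = (z₂·x₁ − z₁·x₂)/(z₂ − z₁) = (0.8416·-0.162 − (-0.8416)·0.0342)/1.683 = -0.06.
Then σ = (x₂ − x₁)/(z₂ − z₁) = (0.0342 − -0.162)/1.683 = 0.12.

μ = -0.06, σ = 0.12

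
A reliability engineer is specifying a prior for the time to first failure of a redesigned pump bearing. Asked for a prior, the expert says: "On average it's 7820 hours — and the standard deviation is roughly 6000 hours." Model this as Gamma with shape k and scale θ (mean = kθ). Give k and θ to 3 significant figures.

k ≈ 1.7, θ ≈ 4600

For Gamma(k, scale θ): mean = kθ, variance = kθ², so CV = 1/√k.
CV = SD/mean = 6000/7820 = 0.7673, hence k = 1/CV² = 1.7.
Then θ = mean/k = 7820/1.7 = 4600.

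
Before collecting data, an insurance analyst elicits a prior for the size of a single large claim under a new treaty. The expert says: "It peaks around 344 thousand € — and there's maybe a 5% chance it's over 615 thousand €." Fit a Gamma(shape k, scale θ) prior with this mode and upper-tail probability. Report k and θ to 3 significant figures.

k ≈ 9.26, θ ≈ 41.7

Gamma(k,θ) with k>1 has mode (k−1)θ, so θ = 344/(k−1).
Need P(X < 615) = 0.95 with θ tied to k this way. Start at k = 2, θ = 344: P(X<615) ≈ 0.534.
Too low — raise k to concentrate. Iterating converges to k ≈ 9.26.
Then θ = 344/(9.26−1) ≈ 41.7.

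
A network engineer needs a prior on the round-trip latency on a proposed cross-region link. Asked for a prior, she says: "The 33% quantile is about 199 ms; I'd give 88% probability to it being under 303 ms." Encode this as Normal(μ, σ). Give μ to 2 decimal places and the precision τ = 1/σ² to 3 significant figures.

μ = 227.33, τ = 0.000241

For Normal(μ,σ), the p-quantile is μ + z_p·σ. Here z_{0.33} = -0.4399, z_{0.88} = 1.175.
So 199 = μ − 0.4399σ and 303 = μ + 1.175σ.
Subtracting: σ = (303 − 199)/(1.175 − (-0.4399)) = 64.40.
Then μ = 199 − (-0.4399)·64.40 = 227.33.
Precision τ = 1/σ² = 1/64.4² = 0.000241.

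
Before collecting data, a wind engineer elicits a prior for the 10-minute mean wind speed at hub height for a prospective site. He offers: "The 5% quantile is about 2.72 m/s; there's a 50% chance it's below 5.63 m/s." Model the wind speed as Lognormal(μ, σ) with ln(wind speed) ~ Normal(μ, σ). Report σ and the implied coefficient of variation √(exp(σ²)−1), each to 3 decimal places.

σ ≈ 0.442, CV ≈ 0.465

If T ~ Lognormal(μ,σ) then ln T ~ Normal(μ,σ), so the p-quantile of ln T is μ + z_p·σ.
ln(2.72) = 1.001 and ln(5.63) = 1.728; z_{0.05} = -1.645, z_{0.5} = 0.
σ = (1.728 − 1.001)/(0 − (-1.645)) = 0.442.
μ = 1.001 − (-1.645)·0.442 = 1.728.
CV = √(exp(σ²)−1) = √(exp(0.1956)−1) = 0.465.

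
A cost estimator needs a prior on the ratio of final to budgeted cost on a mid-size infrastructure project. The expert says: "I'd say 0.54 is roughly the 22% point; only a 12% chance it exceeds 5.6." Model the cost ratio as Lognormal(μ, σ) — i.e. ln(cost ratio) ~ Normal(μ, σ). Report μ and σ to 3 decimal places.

If T ~ Lognormal(μ,σ) then ln T ~ Normal(μ,σ), so the p-quantile of ln T is μ + z_p·σ.
ln(0.54) = -0.6162 and ln(5.6) = 1.723; z_{0.22} = -0.7722, z_{0.88} = 1.175.
σ = (1.723 − -0.6162)/(1.175 − (-0.7722)) = 1.201.
μ = -0.6162 − (-0.7722)·1.201 = 0.311.

μ ≈ 0.311, σ ≈ 1.201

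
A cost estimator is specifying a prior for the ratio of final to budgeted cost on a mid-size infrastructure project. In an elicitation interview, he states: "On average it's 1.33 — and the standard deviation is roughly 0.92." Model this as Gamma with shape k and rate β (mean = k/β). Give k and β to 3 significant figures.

k ≈ 2.09, β ≈ 1.57

For Gamma(k, rate β): mean = k/β, variance = k/β², so CV = 1/√k.
CV = SD/mean = 0.92/1.33 = 0.6917, hence k = 1/CV² = 2.09.
Then β = k/mean = 2.09/1.33 = 1.57.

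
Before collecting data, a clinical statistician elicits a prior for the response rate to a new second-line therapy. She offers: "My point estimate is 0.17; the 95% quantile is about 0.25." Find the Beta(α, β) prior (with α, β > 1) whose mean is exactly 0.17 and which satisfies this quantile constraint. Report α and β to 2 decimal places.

With mean 0.17 fixed, write α = 0.17s, β = 0.83s where s = α+β.
Need P(θ < 0.25) = 0.95 under Beta(0.17s, 0.83s). Normal approximation: (q−m)/√(m(1−m)/s) ≈ z_{0.95} = 1.64, so s ≈ 0.17·0.83·(1.64)²/(0.25−0.17)² = 59.6.
At s = 59.6: P(θ<0.25) ≈ 0.940. Adjusting to match 0.95 gives s ≈ 67.36.
So α = 0.17·67.36 ≈ 11.45, β = 0.83·67.36 ≈ 55.90.

α ≈ 11.45, β ≈ 55.90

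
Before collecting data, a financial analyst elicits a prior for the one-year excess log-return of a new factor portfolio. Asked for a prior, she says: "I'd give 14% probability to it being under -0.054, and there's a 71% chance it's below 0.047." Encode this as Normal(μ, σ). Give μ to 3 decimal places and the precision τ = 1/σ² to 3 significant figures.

The p-quantile of Normal(μ,σ) is μ + z_p·σ, with z_{0.14} = -1.08 and z_{0.71} = 0.5534.
Eliminate σ: μ = (z₂·x₁ − z₁·x₂)/(z₂ − z₁) = (0.5534·-0.054 − (-1.08)·0.047)/1.634 = 0.013.
Then σ = (x₂ − x₁)/(z₂ − z₁) = (0.047 − -0.054)/1.634 = 0.062.
Precision τ = 1/σ² = 1/0.06182² = 262.

μ = 0.013, τ = 262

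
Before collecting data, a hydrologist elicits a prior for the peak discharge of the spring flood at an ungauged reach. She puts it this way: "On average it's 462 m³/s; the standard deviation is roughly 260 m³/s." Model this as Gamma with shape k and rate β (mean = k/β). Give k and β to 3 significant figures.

k ≈ 3.16, β ≈ 0.00683

For Gamma(k, rate β): mean = k/β, variance = k/β², so CV = 1/√k.
CV = SD/mean = 260/462 = 0.5628, hence k = 1/CV² = 3.16.
Then β = k/mean = 3.16/462 = 0.00683.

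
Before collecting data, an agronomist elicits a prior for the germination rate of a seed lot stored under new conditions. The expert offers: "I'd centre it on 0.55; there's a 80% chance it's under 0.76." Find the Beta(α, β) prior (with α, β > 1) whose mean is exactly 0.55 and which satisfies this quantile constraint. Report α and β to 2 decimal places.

With mean 0.55 fixed, write α = 0.55s, β = 0.45s where s = α+β.
Need P(θ < 0.76) = 0.8 under Beta(0.55s, 0.45s). Normal approximation: (q−m)/√(m(1−m)/s) ≈ z_{0.8} = 0.842, so s ≈ 0.55·0.45·(0.842)²/(0.76−0.55)² = 4.0.
At s = 4.0: P(θ<0.76) ≈ 0.795. Adjusting to match 0.8 gives s ≈ 4.11.
So α = 0.55·4.11 ≈ 2.26, β = 0.45·4.11 ≈ 1.85.

α ≈ 2.26, β ≈ 1.85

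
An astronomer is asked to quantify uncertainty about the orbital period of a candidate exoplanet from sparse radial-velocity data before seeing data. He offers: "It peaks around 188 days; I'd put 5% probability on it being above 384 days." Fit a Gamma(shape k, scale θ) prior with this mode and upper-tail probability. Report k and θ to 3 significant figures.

Gamma(k,θ) with k>1 has mode (k−1)θ, so θ = 188/(k−1).
Need P(X < 384) = 0.95 with θ tied to k this way. Start at k = 2, θ = 188: P(X<384) ≈ 0.605.
Too low — raise k to concentrate. Iterating converges to k ≈ 6.43.
Then θ = 188/(6.43−1) ≈ 34.7.

k ≈ 6.43, θ ≈ 34.7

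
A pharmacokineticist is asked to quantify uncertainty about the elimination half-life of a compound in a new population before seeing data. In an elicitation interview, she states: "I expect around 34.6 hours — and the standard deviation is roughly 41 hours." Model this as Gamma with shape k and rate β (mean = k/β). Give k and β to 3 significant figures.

For Gamma(k, rate β): mean = k/β, variance = k/β², so CV = 1/√k.
CV = SD/mean = 41/34.6 = 1.185, hence k = 1/CV² = 0.712.
Then β = k/mean = 0.712/34.6 = 0.0206.

k ≈ 0.712, β ≈ 0.0206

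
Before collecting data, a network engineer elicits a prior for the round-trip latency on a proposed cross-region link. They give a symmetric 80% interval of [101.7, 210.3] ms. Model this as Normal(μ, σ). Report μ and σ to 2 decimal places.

A symmetric 80% interval runs μ ± z·σ with z = 1.282.
Half-width = 54.3, so σ = 54.3/1.282 = 42.37.
μ is the interval midpoint, 156.00.

μ = 156.00, σ = 42.37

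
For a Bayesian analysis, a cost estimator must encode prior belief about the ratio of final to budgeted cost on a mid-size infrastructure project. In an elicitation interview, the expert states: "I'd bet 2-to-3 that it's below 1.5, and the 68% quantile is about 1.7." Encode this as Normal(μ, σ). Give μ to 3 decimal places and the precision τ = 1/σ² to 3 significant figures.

The p-quantile of Normal(μ,σ) is μ + z_p·σ, with z_{0.4} = -0.2533 and z_{0.68} = 0.4677.
Eliminate σ: μ = (z₂·x₁ − z₁·x₂)/(z₂ − z₁) = (0.4677·1.5 − (-0.2533)·1.7)/0.721 = 1.570.
Then σ = (x₂ − x₁)/(z₂ − z₁) = (1.7 − 1.5)/0.721 = 0.277.
Precision τ = 1/σ² = 1/0.2774² = 13.

μ = 1.570, τ = 13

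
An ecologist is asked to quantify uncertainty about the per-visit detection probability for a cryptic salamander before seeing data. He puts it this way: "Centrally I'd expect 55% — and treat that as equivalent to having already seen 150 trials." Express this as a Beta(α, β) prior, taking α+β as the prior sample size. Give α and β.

α = 82.5, β = 67.5

Under the effective-sample-size interpretation, Beta(α, β) has prior mean α/(α+β) and prior sample size α+β.
So α+β = 150 and α/(α+β) = 0.55, giving α = 0.55·150 = 82.5 and β = 150 − 82.5 = 67.5.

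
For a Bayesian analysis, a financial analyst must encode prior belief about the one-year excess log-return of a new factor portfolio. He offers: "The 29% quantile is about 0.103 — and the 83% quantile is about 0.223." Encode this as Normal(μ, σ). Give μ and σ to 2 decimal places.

The p-quantile of Normal(μ,σ) is μ + z_p·σ, with z_{0.29} = -0.5534 and z_{0.83} = 0.9542.
Eliminate σ: μ = (z₂·x₁ − z₁·x₂)/(z₂ − z₁) = (0.9542·0.103 − (-0.5534)·0.223)/1.508 = 0.15.
Then σ = (x₂ − x₁)/(z₂ − z₁) = (0.223 − 0.103)/1.508 = 0.08.

μ = 0.15, σ = 0.08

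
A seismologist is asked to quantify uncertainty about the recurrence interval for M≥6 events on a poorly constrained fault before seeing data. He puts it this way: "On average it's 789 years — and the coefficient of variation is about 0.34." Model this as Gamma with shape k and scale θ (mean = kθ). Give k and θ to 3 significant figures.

For Gamma(k, scale θ): mean = kθ, variance = kθ², so CV = 1/√k.
CV = 0.34, hence k = 1/CV² = 8.65.
Then θ = mean/k = 789/8.65 = 91.2.

k ≈ 8.65, θ ≈ 91.2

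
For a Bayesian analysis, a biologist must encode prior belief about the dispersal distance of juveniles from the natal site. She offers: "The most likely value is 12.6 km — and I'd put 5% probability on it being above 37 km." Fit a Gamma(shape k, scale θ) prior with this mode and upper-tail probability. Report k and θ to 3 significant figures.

Gamma(k,θ) with k>1 has mode (k−1)θ, so θ = 12.6/(k−1).
Need P(X < 37) = 0.95 with θ tied to k this way. Start at k = 2, θ = 12.6: P(X<37) ≈ 0.791.
Too low — raise k to concentrate. Iterating converges to k ≈ 3.29.
Then θ = 12.6/(3.29−1) ≈ 5.5.

k ≈ 3.29, θ ≈ 5.5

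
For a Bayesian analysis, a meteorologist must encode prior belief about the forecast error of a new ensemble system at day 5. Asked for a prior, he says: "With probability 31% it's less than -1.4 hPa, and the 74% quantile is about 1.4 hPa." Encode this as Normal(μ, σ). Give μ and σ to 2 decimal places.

The p-quantile of Normal(μ,σ) is μ + z_p·σ, with z_{0.31} = -0.4959 and z_{0.74} = 0.6433.
Eliminate σ: μ = (z₂·x₁ − z₁·x₂)/(z₂ − z₁) = (0.6433·-1.4 − (-0.4959)·1.4)/1.139 = -0.18.
Then σ = (x₂ − x₁)/(z₂ − z₁) = (1.4 − -1.4)/1.139 = 2.46.

μ = -0.18, σ = 2.46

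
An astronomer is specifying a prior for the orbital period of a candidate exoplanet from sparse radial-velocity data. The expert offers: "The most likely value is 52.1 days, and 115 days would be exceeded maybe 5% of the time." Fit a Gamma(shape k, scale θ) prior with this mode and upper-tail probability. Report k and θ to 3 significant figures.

Gamma(k,θ) with k>1 has mode (k−1)θ, so θ = 52.1/(k−1).
Need P(X < 115) = 0.95 with θ tied to k this way. Start at k = 2, θ = 52.1: P(X<115) ≈ 0.647.
Too low — raise k to concentrate. Iterating converges to k ≈ 5.39.
Then θ = 52.1/(5.39−1) ≈ 11.9.

k ≈ 5.39, θ ≈ 11.9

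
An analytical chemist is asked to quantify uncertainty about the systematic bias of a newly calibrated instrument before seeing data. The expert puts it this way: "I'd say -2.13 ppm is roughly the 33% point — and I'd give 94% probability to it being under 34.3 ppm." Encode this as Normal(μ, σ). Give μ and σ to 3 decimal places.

μ = 5.904, σ = 18.264

The p-quantile of Normal(μ,σ) is μ + z_p·σ, with z_{0.33} = -0.4399 and z_{0.94} = 1.555.
Eliminate σ: μ = (z₂·x₁ − z₁·x₂)/(z₂ − z₁) = (1.555·-2.13 − (-0.4399)·34.3)/1.995 = 5.904.
Then σ = (x₂ − x₁)/(z₂ − z₁) = (34.3 − -2.13)/1.995 = 18.264.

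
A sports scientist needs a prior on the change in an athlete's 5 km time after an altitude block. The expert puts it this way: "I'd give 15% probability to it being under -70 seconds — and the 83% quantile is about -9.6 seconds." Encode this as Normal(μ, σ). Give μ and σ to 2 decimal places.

μ = -38.55, σ = 30.34

For Normal(μ,σ), the p-quantile is μ + z_p·σ. Here z_{0.15} = -1.036, z_{0.83} = 0.9542.
So -70 = μ − 1.036σ and -9.6 = μ + 0.9542σ.
Subtracting: σ = (-9.6 − -70)/(0.9542 − (-1.036)) = 30.34.
Then μ = -70 − (-1.036)·30.34 = -38.55.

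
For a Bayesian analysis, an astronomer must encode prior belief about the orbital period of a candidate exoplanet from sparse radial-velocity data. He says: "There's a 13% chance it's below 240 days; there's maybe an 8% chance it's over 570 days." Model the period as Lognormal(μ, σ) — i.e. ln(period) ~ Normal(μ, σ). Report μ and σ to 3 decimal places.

If T ~ Lognormal(μ,σ) then ln T ~ Normal(μ,σ), so the p-quantile of ln T is μ + z_p·σ.
ln(240) = 5.481 and ln(570) = 6.346; z_{0.13} = -1.126, z_{0.92} = 1.405.
σ = (6.346 − 5.481)/(1.405 − (-1.126)) = 0.342.
μ = 5.481 − (-1.126)·0.342 = 5.866.

μ ≈ 5.866, σ ≈ 0.342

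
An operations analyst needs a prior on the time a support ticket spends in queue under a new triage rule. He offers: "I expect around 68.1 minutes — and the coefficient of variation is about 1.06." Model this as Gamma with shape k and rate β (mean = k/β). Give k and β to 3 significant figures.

k ≈ 0.89, β ≈ 0.0131

For Gamma(k, rate β): mean = k/β, variance = k/β², so CV = 1/√k.
CV = 1.06, hence k = 1/CV² = 0.89.
Then β = k/mean = 0.89/68.1 = 0.0131.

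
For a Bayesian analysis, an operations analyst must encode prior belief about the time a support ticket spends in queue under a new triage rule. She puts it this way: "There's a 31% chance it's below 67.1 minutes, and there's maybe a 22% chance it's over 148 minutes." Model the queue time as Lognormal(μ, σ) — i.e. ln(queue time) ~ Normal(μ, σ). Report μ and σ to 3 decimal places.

μ ≈ 4.516, σ ≈ 0.624

If T ~ Lognormal(μ,σ) then ln T ~ Normal(μ,σ), so the p-quantile of ln T is μ + z_p·σ.
ln(67.1) = 4.206 and ln(148) = 4.997; z_{0.31} = -0.4959, z_{0.78} = 0.7722.
σ = (4.997 − 4.206)/(0.7722 − (-0.4959)) = 0.624.
μ = 4.206 − (-0.4959)·0.624 = 4.516.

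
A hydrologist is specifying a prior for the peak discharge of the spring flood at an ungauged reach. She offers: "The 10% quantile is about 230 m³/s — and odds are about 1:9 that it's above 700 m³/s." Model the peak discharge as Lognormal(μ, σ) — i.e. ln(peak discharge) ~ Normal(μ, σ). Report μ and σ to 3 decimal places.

μ ≈ 5.995, σ ≈ 0.434

If T ~ Lognormal(μ,σ) then ln T ~ Normal(μ,σ), so the p-quantile of ln T is μ + z_p·σ.
ln(230) = 5.438 and ln(700) = 6.551; z_{0.1} = -1.282, z_{0.9} = 1.282.
σ = (6.551 − 5.438)/(1.282 − (-1.282)) = 0.434.
μ = 5.438 − (-1.282)·0.434 = 5.995.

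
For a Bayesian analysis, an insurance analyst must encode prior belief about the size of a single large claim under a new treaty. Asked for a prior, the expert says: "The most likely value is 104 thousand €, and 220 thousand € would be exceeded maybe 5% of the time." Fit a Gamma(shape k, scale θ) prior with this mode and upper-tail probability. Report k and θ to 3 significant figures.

k ≈ 5.92, θ ≈ 21.2

Gamma(k,θ) with k>1 has mode (k−1)θ, so θ = 104/(k−1).
Need P(X < 220) = 0.95 with θ tied to k this way. Start at k = 2, θ = 104: P(X<220) ≈ 0.624.
Too low — raise k to concentrate. Iterating converges to k ≈ 5.92.
Then θ = 104/(5.92−1) ≈ 21.2.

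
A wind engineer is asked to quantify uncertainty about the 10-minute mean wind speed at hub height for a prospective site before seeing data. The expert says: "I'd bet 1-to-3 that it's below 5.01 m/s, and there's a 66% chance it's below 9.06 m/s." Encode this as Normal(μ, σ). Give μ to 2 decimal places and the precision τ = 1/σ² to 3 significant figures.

For Normal(μ,σ), the p-quantile is μ + z_p·σ. Here z_{0.25} = -0.6745, z_{0.66} = 0.4125.
So 5.01 = μ − 0.6745σ and 9.06 = μ + 0.4125σ.
Subtracting: σ = (9.06 − 5.01)/(0.4125 − (-0.6745)) = 3.73.
Then μ = 5.01 − (-0.6745)·3.73 = 7.52.
Precision τ = 1/σ² = 1/3.726² = 0.072.

μ = 7.52, τ = 0.072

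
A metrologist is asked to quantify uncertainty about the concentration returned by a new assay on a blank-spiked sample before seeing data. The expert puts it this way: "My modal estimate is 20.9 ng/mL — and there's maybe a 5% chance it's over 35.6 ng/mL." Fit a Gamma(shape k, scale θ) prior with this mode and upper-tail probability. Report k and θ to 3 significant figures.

Gamma(k,θ) with k>1 has mode (k−1)θ, so θ = 20.9/(k−1).
Need P(X < 35.6) = 0.95 with θ tied to k this way. Start at k = 2, θ = 20.9: P(X<35.6) ≈ 0.508.
Too low — raise k to concentrate. Iterating converges to k ≈ 10.8.
Then θ = 20.9/(10.8−1) ≈ 2.12.

k ≈ 10.8, θ ≈ 2.12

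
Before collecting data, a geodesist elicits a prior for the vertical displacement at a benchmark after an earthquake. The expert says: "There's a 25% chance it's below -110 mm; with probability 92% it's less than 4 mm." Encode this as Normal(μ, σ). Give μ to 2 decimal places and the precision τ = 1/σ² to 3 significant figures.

The p-quantile of Normal(μ,σ) is μ + z_p·σ, with z_{0.25} = -0.6745 and z_{0.92} = 1.405.
Eliminate σ: μ = (z₂·x₁ − z₁·x₂)/(z₂ − z₁) = (1.405·-110 − (-0.6745)·4)/2.08 = -73.02.
Then σ = (x₂ − x₁)/(z₂ − z₁) = (4 − -110)/2.08 = 54.82.
Precision τ = 1/σ² = 1/54.82² = 0.000333.

μ = -73.02, τ = 0.000333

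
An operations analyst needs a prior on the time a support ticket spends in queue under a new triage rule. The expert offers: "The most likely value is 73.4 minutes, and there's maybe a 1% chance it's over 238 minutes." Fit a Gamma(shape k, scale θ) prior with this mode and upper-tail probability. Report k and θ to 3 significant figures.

k ≈ 4.19, θ ≈ 23

Gamma(k,θ) with k>1 has mode (k−1)θ, so θ = 73.4/(k−1).
Need P(X < 238) = 0.99 with θ tied to k this way. Start at k = 2, θ = 73.4: P(X<238) ≈ 0.834.
Too low — raise k to concentrate. Iterating converges to k ≈ 4.19.
Then θ = 73.4/(4.19−1) ≈ 23.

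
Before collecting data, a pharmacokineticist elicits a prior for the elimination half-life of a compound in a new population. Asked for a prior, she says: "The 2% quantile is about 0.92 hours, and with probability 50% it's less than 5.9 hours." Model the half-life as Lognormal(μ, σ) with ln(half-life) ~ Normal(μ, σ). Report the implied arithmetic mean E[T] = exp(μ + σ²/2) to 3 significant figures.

E[T] ≈ 8.88 hours

If T ~ Lognormal(μ,σ) then ln T ~ Normal(μ,σ), so the p-quantile of ln T is μ + z_p·σ.
ln(0.92) = -0.08338 and ln(5.9) = 1.775; z_{0.02} = -2.054, z_{0.5} = 0.
σ = (1.775 − -0.08338)/(0 − (-2.054)) = 0.905.
μ = -0.08338 − (-2.054)·0.905 = 1.775.
E[T] = exp(μ + σ²/2) = exp(1.775 + 0.4094) = 8.88 hours.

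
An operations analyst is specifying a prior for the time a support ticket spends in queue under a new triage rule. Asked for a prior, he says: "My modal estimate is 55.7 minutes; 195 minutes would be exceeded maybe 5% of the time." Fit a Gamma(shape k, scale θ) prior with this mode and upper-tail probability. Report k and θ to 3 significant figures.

Gamma(k,θ) with k>1 has mode (k−1)θ, so θ = 55.7/(k−1).
Need P(X < 195) = 0.95 with θ tied to k this way. Start at k = 2, θ = 55.7: P(X<195) ≈ 0.864.
Too low — raise k to concentrate. Iterating converges to k ≈ 2.64.
Then θ = 55.7/(2.64−1) ≈ 33.9.

k ≈ 2.64, θ ≈ 33.9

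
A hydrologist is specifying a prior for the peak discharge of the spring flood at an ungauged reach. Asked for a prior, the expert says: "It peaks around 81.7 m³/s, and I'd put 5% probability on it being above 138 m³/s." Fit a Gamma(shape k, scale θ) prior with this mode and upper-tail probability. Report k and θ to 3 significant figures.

k ≈ 11.2, θ ≈ 8.04

Gamma(k,θ) with k>1 has mode (k−1)θ, so θ = 81.7/(k−1).
Need P(X < 138) = 0.95 with θ tied to k this way. Start at k = 2, θ = 81.7: P(X<138) ≈ 0.503.
Too low — raise k to concentrate. Iterating converges to k ≈ 11.2.
Then θ = 81.7/(11.2−1) ≈ 8.04.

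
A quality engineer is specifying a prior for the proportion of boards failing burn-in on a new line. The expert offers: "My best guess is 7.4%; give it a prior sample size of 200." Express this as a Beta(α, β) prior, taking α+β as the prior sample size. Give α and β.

Under the effective-sample-size interpretation, Beta(α, β) has prior mean α/(α+β) and prior sample size α+β.
So α+β = 200 and α/(α+β) = 0.074, giving α = 0.074·200 = 14.8 and β = 200 − 14.8 = 185.2.

α = 14.8, β = 185.2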